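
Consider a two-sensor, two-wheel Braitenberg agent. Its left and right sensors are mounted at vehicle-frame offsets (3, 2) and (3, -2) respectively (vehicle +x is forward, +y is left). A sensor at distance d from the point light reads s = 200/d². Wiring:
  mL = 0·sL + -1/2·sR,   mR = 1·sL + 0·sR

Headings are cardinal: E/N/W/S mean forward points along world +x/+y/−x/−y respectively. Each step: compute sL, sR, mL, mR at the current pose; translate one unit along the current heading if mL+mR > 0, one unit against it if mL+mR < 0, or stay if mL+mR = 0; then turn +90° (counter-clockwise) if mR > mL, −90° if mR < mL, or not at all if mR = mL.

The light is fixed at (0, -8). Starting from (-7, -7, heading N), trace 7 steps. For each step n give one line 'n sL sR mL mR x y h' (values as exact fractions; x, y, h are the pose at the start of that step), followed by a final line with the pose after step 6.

0 200/97 200/41 -100/41 200/97 -7 -7 N
1 25/13 25/13 -25/26 25/13 -7 -8 W
2 40/9 200/109 -100/109 40/9 -8 -8 S
3 100/13 100/17 -50/17 100/13 -8 -9 E
4 40/17 200/29 -100/29 40/17 -7 -9 N
5 50/29 2 -1 50/29 -7 -10 W
6 200/61 8/5 -4/5 200/61 -8 -10 S
final -8 -11 E

n=0: pose=(-7,-7,N); sL=200/97, sR=200/41; mL=-100/41, mR=200/97; mL+mR=-1500/3977 → advance -1; mR−mL=17900/3977 → turn +1·90°
n=1: pose=(-7,-8,W); sL=25/13, sR=25/13; mL=-25/26, mR=25/13; mL+mR=25/26 → advance +1; mR−mL=75/26 → turn +1·90°
n=2: pose=(-8,-8,S); sL=40/9, sR=200/109; mL=-100/109, mR=40/9; mL+mR=3460/981 → advance +1; mR−mL=5260/981 → turn +1·90°
n=3: pose=(-8,-9,E); sL=100/13, sR=100/17; mL=-50/17, mR=100/13; mL+mR=1050/221 → advance +1; mR−mL=2350/221 → turn +1·90°
n=4: pose=(-7,-9,N); sL=40/17, sR=200/29; mL=-100/29, mR=40/17; mL+mR=-540/493 → advance -1; mR−mL=2860/493 → turn +1·90°
n=5: pose=(-7,-10,W); sL=50/29, sR=2; mL=-1, mR=50/29; mL+mR=21/29 → advance +1; mR−mL=79/29 → turn +1·90°
n=6: pose=(-8,-10,S); sL=200/61, sR=8/5; mL=-4/5, mR=200/61; mL+mR=756/305 → advance +1; mR−mL=1244/305 → turn +1·90°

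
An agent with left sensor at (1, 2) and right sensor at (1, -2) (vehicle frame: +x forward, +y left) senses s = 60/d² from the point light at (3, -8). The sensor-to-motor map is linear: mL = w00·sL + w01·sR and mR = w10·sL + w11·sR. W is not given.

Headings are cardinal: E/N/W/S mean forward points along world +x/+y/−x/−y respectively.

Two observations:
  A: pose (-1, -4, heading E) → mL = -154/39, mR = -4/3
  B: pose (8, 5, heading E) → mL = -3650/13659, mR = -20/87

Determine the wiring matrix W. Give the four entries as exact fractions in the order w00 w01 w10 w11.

1/2 -1 -1 0

obs A: pose=(-1,-4,E) → sL=4/3, sR=60/13, mL=-154/39, mR=-4/3
obs B: pose=(8,5,E) → sL=20/87, sR=60/157, mL=-3650/13659, mR=-20/87
sensor matrix S = [[4/3, 60/13], [20/87, 60/157]]; det S = -32640/59189
solve [mL_A; mL_B] = S·[w00; w01] and [mR_A; mR_B] = S·[w10; w11]:
  w00 = 1/2, w01 = -1, w10 = -1, w11 = 0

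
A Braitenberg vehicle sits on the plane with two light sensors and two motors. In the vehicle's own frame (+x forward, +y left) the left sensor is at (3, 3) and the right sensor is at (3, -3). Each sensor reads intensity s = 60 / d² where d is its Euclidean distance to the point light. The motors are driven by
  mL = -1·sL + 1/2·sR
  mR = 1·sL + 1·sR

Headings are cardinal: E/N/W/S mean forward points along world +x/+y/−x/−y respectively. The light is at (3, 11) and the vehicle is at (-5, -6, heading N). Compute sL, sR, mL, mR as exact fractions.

left sensor world pos  = (-8, -3); dL² = 317
right sensor world pos = (-2, -3); dR² = 221
sL = 60/317 = 60/317
sR = 60/221 = 60/221
mL = -1·sL + 1/2·sR = -3750/70057
mR = 1·sL + 1·sR = 32280/70057

60/317 60/221 -3750/70057 32280/70057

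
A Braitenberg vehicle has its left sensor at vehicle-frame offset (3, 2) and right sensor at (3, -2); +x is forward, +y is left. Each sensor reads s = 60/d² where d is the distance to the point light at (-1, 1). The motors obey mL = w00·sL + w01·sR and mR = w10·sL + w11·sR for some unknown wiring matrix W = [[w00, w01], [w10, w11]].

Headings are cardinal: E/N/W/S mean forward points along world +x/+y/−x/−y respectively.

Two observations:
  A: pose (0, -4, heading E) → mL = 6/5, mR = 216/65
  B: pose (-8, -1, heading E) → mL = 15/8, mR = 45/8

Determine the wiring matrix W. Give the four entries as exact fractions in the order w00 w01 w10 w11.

1/2 0 1 1

obs A: pose=(0,-4,E) → sL=12/5, sR=12/13, mL=6/5, mR=216/65
obs B: pose=(-8,-1,E) → sL=15/4, sR=15/8, mL=15/8, mR=45/8
sensor matrix S = [[12/5, 12/13], [15/4, 15/8]]; det S = 27/26
solve [mL_A; mL_B] = S·[w00; w01] and [mR_A; mR_B] = S·[w10; w11]:
  w00 = 1/2, w01 = 0, w10 = 1, w11 = 1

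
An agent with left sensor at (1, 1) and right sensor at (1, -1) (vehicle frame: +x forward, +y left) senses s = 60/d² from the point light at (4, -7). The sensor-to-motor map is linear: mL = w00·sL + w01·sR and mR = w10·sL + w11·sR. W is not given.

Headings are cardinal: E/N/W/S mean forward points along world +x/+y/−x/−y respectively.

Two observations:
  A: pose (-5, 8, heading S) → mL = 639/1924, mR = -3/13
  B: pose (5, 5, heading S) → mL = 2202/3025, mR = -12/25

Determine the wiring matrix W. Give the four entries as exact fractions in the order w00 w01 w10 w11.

1 1/2 -1 0

obs A: pose=(-5,8,S) → sL=3/13, sR=15/74, mL=639/1924, mR=-3/13
obs B: pose=(5,5,S) → sL=12/25, sR=60/121, mL=2202/3025, mR=-12/25
sensor matrix S = [[3/13, 15/74], [12/25, 60/121]]; det S = 4986/291005
solve [mL_A; mL_B] = S·[w00; w01] and [mR_A; mR_B] = S·[w10; w11]:
  w00 = 1, w01 = 1/2, w10 = -1, w11 = 0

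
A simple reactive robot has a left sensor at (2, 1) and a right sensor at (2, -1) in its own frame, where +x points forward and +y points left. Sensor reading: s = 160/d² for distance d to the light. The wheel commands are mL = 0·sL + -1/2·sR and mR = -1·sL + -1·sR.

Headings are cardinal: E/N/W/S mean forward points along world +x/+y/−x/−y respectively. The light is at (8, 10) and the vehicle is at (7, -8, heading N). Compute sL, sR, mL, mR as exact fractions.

left sensor world pos  = (6, -6); dL² = 260
right sensor world pos = (8, -6); dR² = 256
sL = 160/260 = 8/13
sR = 160/256 = 5/8
mL = 0·sL + -1/2·sR = -5/16
mR = -1·sL + -1·sR = -129/104

8/13 5/8 -5/16 -129/104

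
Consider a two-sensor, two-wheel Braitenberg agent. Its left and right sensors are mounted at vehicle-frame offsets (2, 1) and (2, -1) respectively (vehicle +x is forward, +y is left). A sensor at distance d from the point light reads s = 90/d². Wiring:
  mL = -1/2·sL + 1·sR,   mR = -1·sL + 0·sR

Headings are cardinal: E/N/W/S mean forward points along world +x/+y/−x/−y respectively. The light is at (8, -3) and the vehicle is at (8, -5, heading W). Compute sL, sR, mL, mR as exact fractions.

90/13 18 189/13 -90/13

left sensor world pos  = (6, -6); dL² = 13
right sensor world pos = (6, -4); dR² = 5
sL = 90/13 = 90/13
sR = 90/5 = 18
mL = -1/2·sL + 1·sR = 189/13
mR = -1·sL + 0·sR = -90/13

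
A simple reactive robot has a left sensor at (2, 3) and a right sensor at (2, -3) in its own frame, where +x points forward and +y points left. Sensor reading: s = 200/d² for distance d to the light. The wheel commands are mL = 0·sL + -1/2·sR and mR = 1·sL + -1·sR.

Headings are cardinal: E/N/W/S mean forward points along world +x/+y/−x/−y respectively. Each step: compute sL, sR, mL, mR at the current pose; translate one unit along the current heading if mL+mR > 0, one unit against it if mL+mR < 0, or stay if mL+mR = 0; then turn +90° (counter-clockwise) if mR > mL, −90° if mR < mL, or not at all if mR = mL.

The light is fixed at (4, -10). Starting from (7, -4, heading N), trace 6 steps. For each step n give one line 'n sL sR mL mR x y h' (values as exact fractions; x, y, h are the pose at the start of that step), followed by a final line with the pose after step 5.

0 25/8 2 -1 9/8 7 -4 N
1 200/17 200/101 -100/101 16800/1717 7 -3 W
2 4 100/13 -50/13 -48/13 6 -3 S
3 200/137 200/41 -100/41 -19200/5617 6 -2 E
4 50/13 5 -5/2 -15/13 5 -2 S
5 200/153 40/9 -20/9 -160/51 5 -1 E
final 4 -1 S

n=0: pose=(7,-4,N); sL=25/8, sR=2; mL=-1, mR=9/8; mL+mR=1/8 → advance +1; mR−mL=17/8 → turn +1·90°
n=1: pose=(7,-3,W); sL=200/17, sR=200/101; mL=-100/101, mR=16800/1717; mL+mR=15100/1717 → advance +1; mR−mL=18500/1717 → turn +1·90°
n=2: pose=(6,-3,S); sL=4, sR=100/13; mL=-50/13, mR=-48/13; mL+mR=-98/13 → advance -1; mR−mL=2/13 → turn +1·90°
n=3: pose=(6,-2,E); sL=200/137, sR=200/41; mL=-100/41, mR=-19200/5617; mL+mR=-32900/5617 → advance -1; mR−mL=-5500/5617 → turn -1·90°
n=4: pose=(5,-2,S); sL=50/13, sR=5; mL=-5/2, mR=-15/13; mL+mR=-95/26 → advance -1; mR−mL=35/26 → turn +1·90°
n=5: pose=(5,-1,E); sL=200/153, sR=40/9; mL=-20/9, mR=-160/51; mL+mR=-820/153 → advance -1; mR−mL=-140/153 → turn -1·90°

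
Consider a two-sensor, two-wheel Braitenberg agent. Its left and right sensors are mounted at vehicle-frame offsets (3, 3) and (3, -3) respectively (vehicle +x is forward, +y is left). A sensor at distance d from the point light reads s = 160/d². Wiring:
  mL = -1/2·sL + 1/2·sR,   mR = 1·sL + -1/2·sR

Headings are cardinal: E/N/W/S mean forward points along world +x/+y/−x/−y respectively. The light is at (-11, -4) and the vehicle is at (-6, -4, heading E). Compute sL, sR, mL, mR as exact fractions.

160/73 160/73 0 80/73

left sensor world pos  = (-3, -1); dL² = 73
right sensor world pos = (-3, -7); dR² = 73
sL = 160/73 = 160/73
sR = 160/73 = 160/73
mL = -1/2·sL + 1/2·sR = 0
mR = 1·sL + -1/2·sR = 80/73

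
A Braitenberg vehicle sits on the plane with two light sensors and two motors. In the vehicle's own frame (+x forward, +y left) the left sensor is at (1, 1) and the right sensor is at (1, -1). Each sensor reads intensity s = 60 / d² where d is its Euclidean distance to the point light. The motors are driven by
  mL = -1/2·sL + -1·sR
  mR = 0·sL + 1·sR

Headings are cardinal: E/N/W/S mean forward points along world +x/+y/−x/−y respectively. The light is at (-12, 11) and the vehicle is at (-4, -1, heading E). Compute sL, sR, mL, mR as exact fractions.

30/101 6/25 -981/2525 6/25

left sensor world pos  = (-3, 0); dL² = 202
right sensor world pos = (-3, -2); dR² = 250
sL = 60/202 = 30/101
sR = 60/250 = 6/25
mL = -1/2·sL + -1·sR = -981/2525
mR = 0·sL + 1·sR = 6/25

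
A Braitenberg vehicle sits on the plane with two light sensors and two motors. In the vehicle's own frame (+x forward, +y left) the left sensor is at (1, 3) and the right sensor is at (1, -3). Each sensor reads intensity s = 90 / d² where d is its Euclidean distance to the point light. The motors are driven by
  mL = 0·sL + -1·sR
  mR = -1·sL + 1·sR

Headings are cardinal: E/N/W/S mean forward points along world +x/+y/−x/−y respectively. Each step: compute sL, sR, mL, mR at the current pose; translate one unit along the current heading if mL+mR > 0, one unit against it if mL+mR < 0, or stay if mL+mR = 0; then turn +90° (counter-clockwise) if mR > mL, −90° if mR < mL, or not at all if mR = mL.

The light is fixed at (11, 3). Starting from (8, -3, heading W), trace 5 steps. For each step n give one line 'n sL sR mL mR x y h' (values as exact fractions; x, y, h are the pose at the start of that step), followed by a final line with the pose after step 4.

0 90/97 18/5 -18/5 1296/485 8 -3 W
1 9/5 45/37 -45/37 -108/185 9 -3 S
2 18 18/13 -18/13 -216/13 9 -2 E
3 5/2 5/4 -5/4 -5/4 8 -2 S
4 18/5 90/61 -90/61 -648/305 8 -1 S
final 8 0 W

n=0: pose=(8,-3,W); sL=90/97, sR=18/5; mL=-18/5, mR=1296/485; mL+mR=-90/97 → advance -1; mR−mL=3042/485 → turn +1·90°
n=1: pose=(9,-3,S); sL=9/5, sR=45/37; mL=-45/37, mR=-108/185; mL+mR=-9/5 → advance -1; mR−mL=117/185 → turn +1·90°
n=2: pose=(9,-2,E); sL=18, sR=18/13; mL=-18/13, mR=-216/13; mL+mR=-18 → advance -1; mR−mL=-198/13 → turn -1·90°
n=3: pose=(8,-2,S); sL=5/2, sR=5/4; mL=-5/4, mR=-5/4; mL+mR=-5/2 → advance -1; mR−mL=0 → turn +0·90°
n=4: pose=(8,-1,S); sL=18/5, sR=90/61; mL=-90/61, mR=-648/305; mL+mR=-18/5 → advance -1; mR−mL=-198/305 → turn -1·90°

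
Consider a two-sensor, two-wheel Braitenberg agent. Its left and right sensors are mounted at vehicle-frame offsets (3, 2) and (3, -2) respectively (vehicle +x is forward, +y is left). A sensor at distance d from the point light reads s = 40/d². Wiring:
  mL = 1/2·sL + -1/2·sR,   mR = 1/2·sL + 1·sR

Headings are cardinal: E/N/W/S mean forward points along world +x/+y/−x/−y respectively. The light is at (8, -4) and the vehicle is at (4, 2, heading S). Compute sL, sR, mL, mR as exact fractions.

40/13 8/9 128/117 284/117

left sensor world pos  = (6, -1); dL² = 13
right sensor world pos = (2, -1); dR² = 45
sL = 40/13 = 40/13
sR = 40/45 = 8/9
mL = 1/2·sL + -1/2·sR = 128/117
mR = 1/2·sL + 1·sR = 284/117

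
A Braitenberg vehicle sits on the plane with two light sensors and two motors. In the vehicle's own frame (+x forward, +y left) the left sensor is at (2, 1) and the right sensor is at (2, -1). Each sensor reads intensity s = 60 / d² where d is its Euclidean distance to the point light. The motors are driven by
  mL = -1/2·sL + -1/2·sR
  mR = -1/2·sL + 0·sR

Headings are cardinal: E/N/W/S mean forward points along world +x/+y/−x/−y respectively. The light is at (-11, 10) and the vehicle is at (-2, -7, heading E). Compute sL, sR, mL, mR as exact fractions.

60/377 12/89 -4932/33553 -30/377

left sensor world pos  = (0, -6); dL² = 377
right sensor world pos = (0, -8); dR² = 445
sL = 60/377 = 60/377
sR = 60/445 = 12/89
mL = -1/2·sL + -1/2·sR = -4932/33553
mR = -1/2·sL + 0·sR = -30/377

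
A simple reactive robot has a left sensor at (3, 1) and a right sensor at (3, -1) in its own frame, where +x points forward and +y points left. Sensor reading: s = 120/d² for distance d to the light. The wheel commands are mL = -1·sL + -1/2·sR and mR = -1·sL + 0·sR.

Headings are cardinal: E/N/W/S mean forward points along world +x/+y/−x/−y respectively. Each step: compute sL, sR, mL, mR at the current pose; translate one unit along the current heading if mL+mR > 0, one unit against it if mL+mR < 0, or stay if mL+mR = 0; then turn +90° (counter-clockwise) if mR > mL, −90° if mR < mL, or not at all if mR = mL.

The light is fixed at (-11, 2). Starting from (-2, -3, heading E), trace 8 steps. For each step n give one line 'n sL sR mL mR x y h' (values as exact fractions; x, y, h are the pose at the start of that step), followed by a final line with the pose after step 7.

n=0: pose=(-2,-3,E); sL=3/4, sR=2/3; mL=-13/12, mR=-3/4; mL+mR=-11/6 → advance -1; mR−mL=1/3 → turn +1·90°
n=1: pose=(-3,-3,N); sL=120/53, sR=24/17; mL=-2676/901, mR=-120/53; mL+mR=-4716/901 → advance -1; mR−mL=12/17 → turn +1·90°
n=2: pose=(-3,-4,W); sL=60/37, sR=12/5; mL=-522/185, mR=-60/37; mL+mR=-822/185 → advance -1; mR−mL=6/5 → turn +1·90°
n=3: pose=(-2,-4,S); sL=120/181, sR=24/29; mL=-5652/5249, mR=-120/181; mL+mR=-9132/5249 → advance -1; mR−mL=12/29 → turn +1·90°
n=4: pose=(-2,-3,E); sL=3/4, sR=2/3; mL=-13/12, mR=-3/4; mL+mR=-11/6 → advance -1; mR−mL=1/3 → turn +1·90°
n=5: pose=(-3,-3,N); sL=120/53, sR=24/17; mL=-2676/901, mR=-120/53; mL+mR=-4716/901 → advance -1; mR−mL=12/17 → turn +1·90°
n=6: pose=(-3,-4,W); sL=60/37, sR=12/5; mL=-522/185, mR=-60/37; mL+mR=-822/185 → advance -1; mR−mL=6/5 → turn +1·90°
n=7: pose=(-2,-4,S); sL=120/181, sR=24/29; mL=-5652/5249, mR=-120/181; mL+mR=-9132/5249 → advance -1; mR−mL=12/29 → turn +1·90°

0 3/4 2/3 -13/12 -3/4 -2 -3 E
1 120/53 24/17 -2676/901 -120/53 -3 -3 N
2 60/37 12/5 -522/185 -60/37 -3 -4 W
3 120/181 24/29 -5652/5249 -120/181 -2 -4 S
4 3/4 2/3 -13/12 -3/4 -2 -3 E
5 120/53 24/17 -2676/901 -120/53 -3 -3 N
6 60/37 12/5 -522/185 -60/37 -3 -4 W
7 120/181 24/29 -5652/5249 -120/181 -2 -4 S
final -2 -3 E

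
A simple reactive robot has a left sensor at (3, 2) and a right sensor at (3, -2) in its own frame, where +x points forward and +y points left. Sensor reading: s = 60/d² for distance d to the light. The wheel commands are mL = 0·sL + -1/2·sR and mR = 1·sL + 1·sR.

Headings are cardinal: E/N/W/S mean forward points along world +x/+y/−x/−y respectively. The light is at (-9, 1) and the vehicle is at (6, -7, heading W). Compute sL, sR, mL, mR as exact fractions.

15/61 1/3 -1/6 106/183

left sensor world pos  = (3, -9); dL² = 244
right sensor world pos = (3, -5); dR² = 180
sL = 60/244 = 15/61
sR = 60/180 = 1/3
mL = 0·sL + -1/2·sR = -1/6
mR = 1·sL + 1·sR = 106/183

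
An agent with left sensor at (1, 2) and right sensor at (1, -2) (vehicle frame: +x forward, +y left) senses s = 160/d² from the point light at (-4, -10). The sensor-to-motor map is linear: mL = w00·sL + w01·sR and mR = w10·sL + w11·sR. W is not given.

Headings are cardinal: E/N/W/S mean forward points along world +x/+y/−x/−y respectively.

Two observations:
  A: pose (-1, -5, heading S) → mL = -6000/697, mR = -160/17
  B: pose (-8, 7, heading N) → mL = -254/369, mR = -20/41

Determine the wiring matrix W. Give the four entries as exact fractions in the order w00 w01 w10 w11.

obs A: pose=(-1,-5,S) → sL=160/41, sR=160/17, mL=-6000/697, mR=-160/17
obs B: pose=(-8,7,N) → sL=4/9, sR=20/41, mL=-254/369, mR=-20/41
sensor matrix S = [[160/41, 160/17], [4/9, 20/41]]; det S = -586240/257193
solve [mL_A; mL_B] = S·[w00; w01] and [mR_A; mR_B] = S·[w10; w11]:
  w00 = -1, w01 = -1/2, w10 = 0, w11 = -1

-1 -1/2 0 -1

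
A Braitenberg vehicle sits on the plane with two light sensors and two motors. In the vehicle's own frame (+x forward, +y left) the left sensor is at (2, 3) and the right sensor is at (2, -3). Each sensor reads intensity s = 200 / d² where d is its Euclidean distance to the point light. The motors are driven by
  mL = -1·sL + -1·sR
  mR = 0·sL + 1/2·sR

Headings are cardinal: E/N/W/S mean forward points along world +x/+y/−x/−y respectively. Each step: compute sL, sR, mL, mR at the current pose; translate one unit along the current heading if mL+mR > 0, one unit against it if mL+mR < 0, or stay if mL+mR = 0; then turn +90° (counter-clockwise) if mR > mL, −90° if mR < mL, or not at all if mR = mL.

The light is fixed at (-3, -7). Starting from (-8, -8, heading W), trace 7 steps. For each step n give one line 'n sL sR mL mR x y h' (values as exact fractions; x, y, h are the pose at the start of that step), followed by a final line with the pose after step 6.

n=0: pose=(-8,-8,W); sL=40/13, sR=200/53; mL=-4720/689, mR=100/53; mL+mR=-3420/689 → advance -1; mR−mL=6020/689 → turn +1·90°
n=1: pose=(-7,-8,S); sL=20, sR=100/29; mL=-680/29, mR=50/29; mL+mR=-630/29 → advance -1; mR−mL=730/29 → turn +1·90°
n=2: pose=(-7,-7,E); sL=200/13, sR=200/13; mL=-400/13, mR=100/13; mL+mR=-300/13 → advance -1; mR−mL=500/13 → turn +1·90°
n=3: pose=(-8,-7,N); sL=50/17, sR=25; mL=-475/17, mR=25/2; mL+mR=-525/34 → advance -1; mR−mL=1375/34 → turn +1·90°
n=4: pose=(-8,-8,W); sL=40/13, sR=200/53; mL=-4720/689, mR=100/53; mL+mR=-3420/689 → advance -1; mR−mL=6020/689 → turn +1·90°
n=5: pose=(-7,-8,S); sL=20, sR=100/29; mL=-680/29, mR=50/29; mL+mR=-630/29 → advance -1; mR−mL=730/29 → turn +1·90°
n=6: pose=(-7,-7,E); sL=200/13, sR=200/13; mL=-400/13, mR=100/13; mL+mR=-300/13 → advance -1; mR−mL=500/13 → turn +1·90°

0 40/13 200/53 -4720/689 100/53 -8 -8 W
1 20 100/29 -680/29 50/29 -7 -8 S
2 200/13 200/13 -400/13 100/13 -7 -7 E
3 50/17 25 -475/17 25/2 -8 -7 N
4 40/13 200/53 -4720/689 100/53 -8 -8 W
5 20 100/29 -680/29 50/29 -7 -8 S
6 200/13 200/13 -400/13 100/13 -7 -7 E
final -8 -7 N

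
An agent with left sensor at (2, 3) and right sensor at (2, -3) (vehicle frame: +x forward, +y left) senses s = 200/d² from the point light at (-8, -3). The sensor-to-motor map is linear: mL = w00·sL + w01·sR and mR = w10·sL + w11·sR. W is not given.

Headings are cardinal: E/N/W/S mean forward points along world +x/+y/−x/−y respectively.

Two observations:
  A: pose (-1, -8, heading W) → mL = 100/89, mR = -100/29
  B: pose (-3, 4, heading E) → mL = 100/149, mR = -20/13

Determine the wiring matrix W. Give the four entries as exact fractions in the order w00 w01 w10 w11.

1/2 0 0 -1/2

obs A: pose=(-1,-8,W) → sL=200/89, sR=200/29, mL=100/89, mR=-100/29
obs B: pose=(-3,4,E) → sL=200/149, sR=40/13, mL=100/149, mR=-20/13
sensor matrix S = [[200/89, 200/29], [200/149, 40/13]]; det S = -11712000/4999397
solve [mL_A; mL_B] = S·[w00; w01] and [mR_A; mR_B] = S·[w10; w11]:
  w00 = 1/2, w01 = 0, w10 = 0, w11 = -1/2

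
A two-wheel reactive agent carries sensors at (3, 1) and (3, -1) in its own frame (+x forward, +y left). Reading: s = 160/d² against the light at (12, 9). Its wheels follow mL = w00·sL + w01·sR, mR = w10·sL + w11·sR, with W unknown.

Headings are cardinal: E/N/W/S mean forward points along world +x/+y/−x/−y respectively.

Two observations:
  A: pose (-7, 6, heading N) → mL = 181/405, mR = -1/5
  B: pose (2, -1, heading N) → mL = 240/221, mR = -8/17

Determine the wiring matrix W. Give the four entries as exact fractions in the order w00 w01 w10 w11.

1/2 1/2 -1/2 0

obs A: pose=(-7,6,N) → sL=2/5, sR=40/81, mL=181/405, mR=-1/5
obs B: pose=(2,-1,N) → sL=16/17, sR=16/13, mL=240/221, mR=-8/17
sensor matrix S = [[2/5, 40/81], [16/17, 16/13]]; det S = 2464/89505
solve [mL_A; mL_B] = S·[w00; w01] and [mR_A; mR_B] = S·[w10; w11]:
  w00 = 1/2, w01 = 1/2, w10 = -1/2, w11 = 0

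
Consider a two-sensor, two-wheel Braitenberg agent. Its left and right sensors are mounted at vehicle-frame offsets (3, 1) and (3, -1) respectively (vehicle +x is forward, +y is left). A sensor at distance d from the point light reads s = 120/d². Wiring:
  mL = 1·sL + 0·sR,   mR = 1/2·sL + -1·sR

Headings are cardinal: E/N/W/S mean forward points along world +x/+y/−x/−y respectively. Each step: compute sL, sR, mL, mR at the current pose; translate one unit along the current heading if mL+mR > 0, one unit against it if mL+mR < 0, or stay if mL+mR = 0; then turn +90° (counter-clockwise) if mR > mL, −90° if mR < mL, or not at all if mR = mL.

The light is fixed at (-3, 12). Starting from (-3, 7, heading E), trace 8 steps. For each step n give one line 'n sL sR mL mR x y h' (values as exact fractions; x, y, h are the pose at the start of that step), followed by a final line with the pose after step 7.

0 24/5 8/3 24/5 -4/15 -3 7 E
1 30/17 15/8 30/17 -135/136 -2 7 S
2 120/53 120/29 120/53 -4620/1537 -2 6 W
3 12 20/3 12 -2/3 -1 6 N
4 120/41 120/61 120/41 -1260/2501 -1 7 E
5 3/2 30/17 3/2 -69/68 0 7 S
6 120/49 24/5 120/49 -876/245 0 6 W
7 20/3 60/17 20/3 -10/51 1 6 N
final 1 7 E

n=0: pose=(-3,7,E); sL=24/5, sR=8/3; mL=24/5, mR=-4/15; mL+mR=68/15 → advance +1; mR−mL=-76/15 → turn -1·90°
n=1: pose=(-2,7,S); sL=30/17, sR=15/8; mL=30/17, mR=-135/136; mL+mR=105/136 → advance +1; mR−mL=-375/136 → turn -1·90°
n=2: pose=(-2,6,W); sL=120/53, sR=120/29; mL=120/53, mR=-4620/1537; mL+mR=-1140/1537 → advance -1; mR−mL=-8100/1537 → turn -1·90°
n=3: pose=(-1,6,N); sL=12, sR=20/3; mL=12, mR=-2/3; mL+mR=34/3 → advance +1; mR−mL=-38/3 → turn -1·90°
n=4: pose=(-1,7,E); sL=120/41, sR=120/61; mL=120/41, mR=-1260/2501; mL+mR=6060/2501 → advance +1; mR−mL=-8580/2501 → turn -1·90°
n=5: pose=(0,7,S); sL=3/2, sR=30/17; mL=3/2, mR=-69/68; mL+mR=33/68 → advance +1; mR−mL=-171/68 → turn -1·90°
n=6: pose=(0,6,W); sL=120/49, sR=24/5; mL=120/49, mR=-876/245; mL+mR=-276/245 → advance -1; mR−mL=-1476/245 → turn -1·90°
n=7: pose=(1,6,N); sL=20/3, sR=60/17; mL=20/3, mR=-10/51; mL+mR=110/17 → advance +1; mR−mL=-350/51 → turn -1·90°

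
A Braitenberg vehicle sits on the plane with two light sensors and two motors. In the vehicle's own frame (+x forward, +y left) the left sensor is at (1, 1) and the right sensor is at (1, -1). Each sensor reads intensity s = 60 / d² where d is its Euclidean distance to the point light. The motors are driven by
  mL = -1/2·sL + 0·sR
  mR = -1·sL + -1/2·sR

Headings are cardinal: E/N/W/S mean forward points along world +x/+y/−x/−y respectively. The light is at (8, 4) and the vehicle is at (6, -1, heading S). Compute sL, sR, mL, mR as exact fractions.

left sensor world pos  = (7, -2); dL² = 37
right sensor world pos = (5, -2); dR² = 45
sL = 60/37 = 60/37
sR = 60/45 = 4/3
mL = -1/2·sL + 0·sR = -30/37
mR = -1·sL + -1/2·sR = -254/111

60/37 4/3 -30/37 -254/111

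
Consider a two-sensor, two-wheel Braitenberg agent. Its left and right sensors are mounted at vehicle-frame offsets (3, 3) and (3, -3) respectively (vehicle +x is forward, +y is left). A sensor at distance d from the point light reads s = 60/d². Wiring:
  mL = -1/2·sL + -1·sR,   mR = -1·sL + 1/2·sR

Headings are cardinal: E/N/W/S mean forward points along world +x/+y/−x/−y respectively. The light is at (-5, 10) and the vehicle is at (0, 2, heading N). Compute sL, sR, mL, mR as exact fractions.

60/29 60/89 -4410/2581 -4470/2581

left sensor world pos  = (-3, 5); dL² = 29
right sensor world pos = (3, 5); dR² = 89
sL = 60/29 = 60/29
sR = 60/89 = 60/89
mL = -1/2·sL + -1·sR = -4410/2581
mR = -1·sL + 1/2·sR = -4470/2581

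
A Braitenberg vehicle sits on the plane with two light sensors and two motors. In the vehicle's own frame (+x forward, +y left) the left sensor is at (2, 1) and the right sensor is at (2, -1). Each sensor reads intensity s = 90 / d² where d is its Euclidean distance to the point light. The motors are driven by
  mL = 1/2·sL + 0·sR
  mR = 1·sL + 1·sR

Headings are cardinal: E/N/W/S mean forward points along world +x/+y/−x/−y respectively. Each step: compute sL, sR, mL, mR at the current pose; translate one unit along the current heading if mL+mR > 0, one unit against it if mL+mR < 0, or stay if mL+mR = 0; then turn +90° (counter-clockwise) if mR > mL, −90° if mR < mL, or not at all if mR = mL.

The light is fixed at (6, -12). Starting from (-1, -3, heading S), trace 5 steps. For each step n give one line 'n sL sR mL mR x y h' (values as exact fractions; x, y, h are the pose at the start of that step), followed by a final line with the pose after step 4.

0 18/17 90/113 9/17 3564/1921 -1 -3 S
1 45/53 45/37 45/106 4050/1961 -1 -4 E
2 90/149 18/25 45/149 4932/3725 0 -4 N
3 45/64 45/82 45/128 3285/2624 0 -3 W
4 18/17 90/113 9/17 3564/1921 -1 -3 S
final -1 -4 E

n=0: pose=(-1,-3,S); sL=18/17, sR=90/113; mL=9/17, mR=3564/1921; mL+mR=4581/1921 → advance +1; mR−mL=2547/1921 → turn +1·90°
n=1: pose=(-1,-4,E); sL=45/53, sR=45/37; mL=45/106, mR=4050/1961; mL+mR=9765/3922 → advance +1; mR−mL=6435/3922 → turn +1·90°
n=2: pose=(0,-4,N); sL=90/149, sR=18/25; mL=45/149, mR=4932/3725; mL+mR=6057/3725 → advance +1; mR−mL=3807/3725 → turn +1·90°
n=3: pose=(0,-3,W); sL=45/64, sR=45/82; mL=45/128, mR=3285/2624; mL+mR=8415/5248 → advance +1; mR−mL=4725/5248 → turn +1·90°
n=4: pose=(-1,-3,S); sL=18/17, sR=90/113; mL=9/17, mR=3564/1921; mL+mR=4581/1921 → advance +1; mR−mL=2547/1921 → turn +1·90°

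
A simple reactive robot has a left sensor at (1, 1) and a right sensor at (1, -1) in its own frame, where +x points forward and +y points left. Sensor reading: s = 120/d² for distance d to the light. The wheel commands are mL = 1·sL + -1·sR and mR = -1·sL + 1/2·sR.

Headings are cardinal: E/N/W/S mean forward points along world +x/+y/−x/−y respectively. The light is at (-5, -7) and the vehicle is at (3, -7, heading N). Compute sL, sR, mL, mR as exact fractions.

left sensor world pos  = (2, -6); dL² = 50
right sensor world pos = (4, -6); dR² = 82
sL = 120/50 = 12/5
sR = 120/82 = 60/41
mL = 1·sL + -1·sR = 192/205
mR = -1·sL + 1/2·sR = -342/205

12/5 60/41 192/205 -342/205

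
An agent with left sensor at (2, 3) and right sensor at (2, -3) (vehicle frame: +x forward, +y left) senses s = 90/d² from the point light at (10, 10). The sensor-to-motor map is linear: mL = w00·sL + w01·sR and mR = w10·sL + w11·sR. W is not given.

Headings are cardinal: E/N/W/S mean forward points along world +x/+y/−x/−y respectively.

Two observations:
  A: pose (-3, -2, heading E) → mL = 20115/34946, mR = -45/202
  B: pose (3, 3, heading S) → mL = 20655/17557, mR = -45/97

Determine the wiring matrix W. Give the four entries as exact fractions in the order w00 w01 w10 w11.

obs A: pose=(-3,-2,E) → sL=45/101, sR=45/173, mL=20115/34946, mR=-45/202
obs B: pose=(3,3,S) → sL=90/97, sR=90/181, mL=20655/17557, mR=-45/97
sensor matrix S = [[45/101, 45/173], [90/97, 90/181]]; det S = -6075000/306773461
solve [mL_A; mL_B] = S·[w00; w01] and [mR_A; mR_B] = S·[w10; w11]:
  w00 = 1, w01 = 1/2, w10 = -1/2, w11 = 0

1 1/2 -1/2 0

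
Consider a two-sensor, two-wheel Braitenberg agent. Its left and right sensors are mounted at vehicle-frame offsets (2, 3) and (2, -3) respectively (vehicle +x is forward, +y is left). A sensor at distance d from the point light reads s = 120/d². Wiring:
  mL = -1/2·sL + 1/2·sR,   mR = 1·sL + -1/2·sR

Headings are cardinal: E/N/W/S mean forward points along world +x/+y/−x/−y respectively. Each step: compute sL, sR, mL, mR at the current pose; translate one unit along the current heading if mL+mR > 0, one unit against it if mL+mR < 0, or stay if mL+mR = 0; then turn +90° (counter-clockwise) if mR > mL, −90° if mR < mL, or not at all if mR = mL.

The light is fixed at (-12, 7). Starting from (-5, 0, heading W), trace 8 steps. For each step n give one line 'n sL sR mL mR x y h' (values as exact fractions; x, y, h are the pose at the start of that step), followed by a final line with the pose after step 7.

0 24/25 120/41 1008/1025 -516/1025 -5 0 W
1 60/17 60/53 -1080/901 2670/901 -6 0 N
2 120/97 24/5 864/485 -564/485 -6 1 W
3 6 3/2 -9/4 21/4 -7 1 N
4 120/73 120/13 3600/949 -2820/949 -7 2 W
5 12 60/29 -144/29 318/29 -8 2 N
6 120/53 24 576/53 -516/53 -8 3 W
7 30 3 -27/2 57/2 -9 3 N
final -9 4 W

n=0: pose=(-5,0,W); sL=24/25, sR=120/41; mL=1008/1025, mR=-516/1025; mL+mR=12/25 → advance +1; mR−mL=-1524/1025 → turn -1·90°
n=1: pose=(-6,0,N); sL=60/17, sR=60/53; mL=-1080/901, mR=2670/901; mL+mR=30/17 → advance +1; mR−mL=3750/901 → turn +1·90°
n=2: pose=(-6,1,W); sL=120/97, sR=24/5; mL=864/485, mR=-564/485; mL+mR=60/97 → advance +1; mR−mL=-1428/485 → turn -1·90°
n=3: pose=(-7,1,N); sL=6, sR=3/2; mL=-9/4, mR=21/4; mL+mR=3 → advance +1; mR−mL=15/2 → turn +1·90°
n=4: pose=(-7,2,W); sL=120/73, sR=120/13; mL=3600/949, mR=-2820/949; mL+mR=60/73 → advance +1; mR−mL=-6420/949 → turn -1·90°
n=5: pose=(-8,2,N); sL=12, sR=60/29; mL=-144/29, mR=318/29; mL+mR=6 → advance +1; mR−mL=462/29 → turn +1·90°
n=6: pose=(-8,3,W); sL=120/53, sR=24; mL=576/53, mR=-516/53; mL+mR=60/53 → advance +1; mR−mL=-1092/53 → turn -1·90°
n=7: pose=(-9,3,N); sL=30, sR=3; mL=-27/2, mR=57/2; mL+mR=15 → advance +1; mR−mL=42 → turn +1·90°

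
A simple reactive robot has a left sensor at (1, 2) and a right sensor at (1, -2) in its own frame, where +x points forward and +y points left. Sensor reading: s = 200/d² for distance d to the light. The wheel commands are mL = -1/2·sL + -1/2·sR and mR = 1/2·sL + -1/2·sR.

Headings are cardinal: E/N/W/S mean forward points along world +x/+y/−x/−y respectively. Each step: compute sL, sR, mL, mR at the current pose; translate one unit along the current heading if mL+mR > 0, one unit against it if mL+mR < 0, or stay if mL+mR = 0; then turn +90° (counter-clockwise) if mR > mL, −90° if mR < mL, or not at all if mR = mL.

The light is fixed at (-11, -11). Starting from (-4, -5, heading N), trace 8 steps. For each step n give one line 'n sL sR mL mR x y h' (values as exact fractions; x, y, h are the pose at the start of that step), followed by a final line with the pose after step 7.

0 100/37 20/13 -1020/481 280/481 -4 -5 N
1 40/9 40/17 -520/153 160/153 -4 -6 W
2 50/29 50/13 -1050/377 -400/377 -3 -6 S
3 40/29 200/97 -4840/2813 -960/2813 -3 -5 E
4 100/37 20/13 -1020/481 280/481 -4 -5 N
5 40/9 40/17 -520/153 160/153 -4 -6 W
6 50/29 50/13 -1050/377 -400/377 -3 -6 S
7 40/29 200/97 -4840/2813 -960/2813 -3 -5 E
final -4 -5 N

n=0: pose=(-4,-5,N); sL=100/37, sR=20/13; mL=-1020/481, mR=280/481; mL+mR=-20/13 → advance -1; mR−mL=100/37 → turn +1·90°
n=1: pose=(-4,-6,W); sL=40/9, sR=40/17; mL=-520/153, mR=160/153; mL+mR=-40/17 → advance -1; mR−mL=40/9 → turn +1·90°
n=2: pose=(-3,-6,S); sL=50/29, sR=50/13; mL=-1050/377, mR=-400/377; mL+mR=-50/13 → advance -1; mR−mL=50/29 → turn +1·90°
n=3: pose=(-3,-5,E); sL=40/29, sR=200/97; mL=-4840/2813, mR=-960/2813; mL+mR=-200/97 → advance -1; mR−mL=40/29 → turn +1·90°
n=4: pose=(-4,-5,N); sL=100/37, sR=20/13; mL=-1020/481, mR=280/481; mL+mR=-20/13 → advance -1; mR−mL=100/37 → turn +1·90°
n=5: pose=(-4,-6,W); sL=40/9, sR=40/17; mL=-520/153, mR=160/153; mL+mR=-40/17 → advance -1; mR−mL=40/9 → turn +1·90°
n=6: pose=(-3,-6,S); sL=50/29, sR=50/13; mL=-1050/377, mR=-400/377; mL+mR=-50/13 → advance -1; mR−mL=50/29 → turn +1·90°
n=7: pose=(-3,-5,E); sL=40/29, sR=200/97; mL=-4840/2813, mR=-960/2813; mL+mR=-200/97 → advance -1; mR−mL=40/29 → turn +1·90°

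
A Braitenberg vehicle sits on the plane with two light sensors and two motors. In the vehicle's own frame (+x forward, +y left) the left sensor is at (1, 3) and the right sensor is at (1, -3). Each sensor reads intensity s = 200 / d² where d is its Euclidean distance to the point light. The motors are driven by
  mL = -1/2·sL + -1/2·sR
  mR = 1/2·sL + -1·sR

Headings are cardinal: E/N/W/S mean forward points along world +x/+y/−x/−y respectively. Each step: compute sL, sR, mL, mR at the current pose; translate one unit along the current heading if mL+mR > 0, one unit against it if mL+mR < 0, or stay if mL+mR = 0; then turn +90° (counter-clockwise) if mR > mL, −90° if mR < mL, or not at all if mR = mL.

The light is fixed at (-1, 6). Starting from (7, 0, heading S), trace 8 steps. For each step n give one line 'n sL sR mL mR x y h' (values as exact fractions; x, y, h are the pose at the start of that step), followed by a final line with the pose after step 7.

n=0: pose=(7,0,S); sL=20/17, sR=100/37; mL=-1220/629, mR=-1330/629; mL+mR=-150/37 → advance -1; mR−mL=-110/629 → turn -1·90°
n=1: pose=(7,1,W); sL=200/113, sR=200/53; mL=-16600/5989, mR=-17300/5989; mL+mR=-300/53 → advance -1; mR−mL=-700/5989 → turn -1·90°
n=2: pose=(8,1,N); sL=50/13, sR=5/4; mL=-265/104, mR=35/52; mL+mR=-15/8 → advance -1; mR−mL=335/104 → turn +1·90°
n=3: pose=(8,0,W); sL=40/29, sR=200/73; mL=-4360/2117, mR=-4340/2117; mL+mR=-300/73 → advance -1; mR−mL=20/2117 → turn +1·90°
n=4: pose=(9,0,S); sL=100/109, sR=100/49; mL=-7900/5341, mR=-8450/5341; mL+mR=-150/49 → advance -1; mR−mL=-550/5341 → turn -1·90°
n=5: pose=(9,1,W); sL=40/29, sR=40/17; mL=-920/493, mR=-820/493; mL+mR=-60/17 → advance -1; mR−mL=100/493 → turn +1·90°
n=6: pose=(10,1,S); sL=25/29, sR=2; mL=-83/58, mR=-91/58; mL+mR=-3 → advance -1; mR−mL=-4/29 → turn -1·90°
n=7: pose=(10,2,W); sL=200/149, sR=200/101; mL=-25000/15049, mR=-19700/15049; mL+mR=-300/101 → advance -1; mR−mL=5300/15049 → turn +1·90°

0 20/17 100/37 -1220/629 -1330/629 7 0 S
1 200/113 200/53 -16600/5989 -17300/5989 7 1 W
2 50/13 5/4 -265/104 35/52 8 1 N
3 40/29 200/73 -4360/2117 -4340/2117 8 0 W
4 100/109 100/49 -7900/5341 -8450/5341 9 0 S
5 40/29 40/17 -920/493 -820/493 9 1 W
6 25/29 2 -83/58 -91/58 10 1 S
7 200/149 200/101 -25000/15049 -19700/15049 10 2 W
final 11 2 S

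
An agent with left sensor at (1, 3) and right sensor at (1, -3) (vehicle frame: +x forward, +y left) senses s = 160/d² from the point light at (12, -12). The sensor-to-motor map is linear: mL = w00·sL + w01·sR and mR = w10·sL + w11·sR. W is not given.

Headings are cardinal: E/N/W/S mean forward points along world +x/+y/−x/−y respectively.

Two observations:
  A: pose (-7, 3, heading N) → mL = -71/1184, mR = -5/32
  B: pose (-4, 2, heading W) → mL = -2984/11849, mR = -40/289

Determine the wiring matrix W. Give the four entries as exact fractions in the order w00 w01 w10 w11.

-1 1/2 0 -1/2

obs A: pose=(-7,3,N) → sL=8/37, sR=5/16, mL=-71/1184, mR=-5/32
obs B: pose=(-4,2,W) → sL=16/41, sR=80/289, mL=-2984/11849, mR=-40/289
sensor matrix S = [[8/37, 5/16], [16/41, 80/289]]; det S = -27225/438413
solve [mL_A; mL_B] = S·[w00; w01] and [mR_A; mR_B] = S·[w10; w11]:
  w00 = -1, w01 = 1/2, w10 = 0, w11 = -1/2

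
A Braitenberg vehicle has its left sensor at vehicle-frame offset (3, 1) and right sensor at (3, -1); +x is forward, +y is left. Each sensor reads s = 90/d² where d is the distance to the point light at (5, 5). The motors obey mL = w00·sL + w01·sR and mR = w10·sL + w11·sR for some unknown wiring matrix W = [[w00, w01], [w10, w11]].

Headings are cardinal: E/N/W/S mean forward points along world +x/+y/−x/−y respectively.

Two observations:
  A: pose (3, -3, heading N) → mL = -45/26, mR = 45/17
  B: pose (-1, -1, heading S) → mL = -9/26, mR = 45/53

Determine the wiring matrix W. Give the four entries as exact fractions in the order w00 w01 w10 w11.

obs A: pose=(3,-3,N) → sL=45/17, sR=45/13, mL=-45/26, mR=45/17
obs B: pose=(-1,-1,S) → sL=45/53, sR=9/13, mL=-9/26, mR=45/53
sensor matrix S = [[45/17, 45/13], [45/53, 9/13]]; det S = -12960/11713
solve [mL_A; mL_B] = S·[w00; w01] and [mR_A; mR_B] = S·[w10; w11]:
  w00 = 0, w01 = -1/2, w10 = 1, w11 = 0

0 -1/2 1 0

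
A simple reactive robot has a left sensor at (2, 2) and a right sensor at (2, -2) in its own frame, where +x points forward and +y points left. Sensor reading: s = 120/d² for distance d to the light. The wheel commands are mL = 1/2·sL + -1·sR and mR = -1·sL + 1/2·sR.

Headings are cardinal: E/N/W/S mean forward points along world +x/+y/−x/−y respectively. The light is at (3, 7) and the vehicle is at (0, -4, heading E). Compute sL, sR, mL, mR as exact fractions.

left sensor world pos  = (2, -2); dL² = 82
right sensor world pos = (2, -6); dR² = 170
sL = 120/82 = 60/41
sR = 120/170 = 12/17
mL = 1/2·sL + -1·sR = 18/697
mR = -1·sL + 1/2·sR = -774/697

60/41 12/17 18/697 -774/697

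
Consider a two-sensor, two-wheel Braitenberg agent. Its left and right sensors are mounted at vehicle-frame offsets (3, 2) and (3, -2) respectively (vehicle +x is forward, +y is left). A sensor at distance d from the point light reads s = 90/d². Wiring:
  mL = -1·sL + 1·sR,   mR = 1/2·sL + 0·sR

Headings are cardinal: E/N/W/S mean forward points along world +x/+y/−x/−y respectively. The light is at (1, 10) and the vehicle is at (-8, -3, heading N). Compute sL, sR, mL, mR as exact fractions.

90/221 90/149 6480/32929 45/221

left sensor world pos  = (-10, 0); dL² = 221
right sensor world pos = (-6, 0); dR² = 149
sL = 90/221 = 90/221
sR = 90/149 = 90/149
mL = -1·sL + 1·sR = 6480/32929
mR = 1/2·sL + 0·sR = 45/221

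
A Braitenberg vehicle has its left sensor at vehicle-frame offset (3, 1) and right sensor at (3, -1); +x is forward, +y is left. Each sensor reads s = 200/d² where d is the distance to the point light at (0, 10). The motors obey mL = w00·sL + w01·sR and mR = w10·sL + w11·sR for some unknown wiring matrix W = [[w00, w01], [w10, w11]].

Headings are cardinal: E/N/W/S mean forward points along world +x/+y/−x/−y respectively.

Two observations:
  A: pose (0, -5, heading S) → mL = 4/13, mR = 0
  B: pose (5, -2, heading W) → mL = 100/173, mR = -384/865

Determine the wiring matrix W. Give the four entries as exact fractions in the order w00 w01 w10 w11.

obs A: pose=(0,-5,S) → sL=8/13, sR=8/13, mL=4/13, mR=0
obs B: pose=(5,-2,W) → sL=200/173, sR=8/5, mL=100/173, mR=-384/865
sensor matrix S = [[8/13, 8/13], [200/173, 8/5]]; det S = 3072/11245
solve [mL_A; mL_B] = S·[w00; w01] and [mR_A; mR_B] = S·[w10; w11]:
  w00 = 1/2, w01 = 0, w10 = 1, w11 = -1

1/2 0 1 -1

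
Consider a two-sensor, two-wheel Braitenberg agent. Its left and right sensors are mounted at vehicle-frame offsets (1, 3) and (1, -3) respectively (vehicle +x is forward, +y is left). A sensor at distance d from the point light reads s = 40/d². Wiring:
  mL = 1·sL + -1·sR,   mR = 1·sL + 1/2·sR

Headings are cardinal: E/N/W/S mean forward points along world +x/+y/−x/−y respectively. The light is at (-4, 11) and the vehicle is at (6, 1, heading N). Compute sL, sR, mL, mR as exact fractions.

left sensor world pos  = (3, 2); dL² = 130
right sensor world pos = (9, 2); dR² = 250
sL = 40/130 = 4/13
sR = 40/250 = 4/25
mL = 1·sL + -1·sR = 48/325
mR = 1·sL + 1/2·sR = 126/325

4/13 4/25 48/325 126/325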